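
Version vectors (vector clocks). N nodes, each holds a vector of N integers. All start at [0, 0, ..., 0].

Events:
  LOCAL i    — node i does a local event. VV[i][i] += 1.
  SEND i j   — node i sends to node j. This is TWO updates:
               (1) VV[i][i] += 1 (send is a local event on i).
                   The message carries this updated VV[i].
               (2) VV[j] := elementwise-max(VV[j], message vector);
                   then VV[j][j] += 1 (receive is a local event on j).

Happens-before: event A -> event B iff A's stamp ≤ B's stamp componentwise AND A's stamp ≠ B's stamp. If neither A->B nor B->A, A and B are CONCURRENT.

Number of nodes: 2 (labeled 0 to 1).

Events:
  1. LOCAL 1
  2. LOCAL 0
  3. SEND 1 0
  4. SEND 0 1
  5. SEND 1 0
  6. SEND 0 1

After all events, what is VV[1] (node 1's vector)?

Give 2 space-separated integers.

Answer: 5 5

Derivation:
Initial: VV[0]=[0, 0]
Initial: VV[1]=[0, 0]
Event 1: LOCAL 1: VV[1][1]++ -> VV[1]=[0, 1]
Event 2: LOCAL 0: VV[0][0]++ -> VV[0]=[1, 0]
Event 3: SEND 1->0: VV[1][1]++ -> VV[1]=[0, 2], msg_vec=[0, 2]; VV[0]=max(VV[0],msg_vec) then VV[0][0]++ -> VV[0]=[2, 2]
Event 4: SEND 0->1: VV[0][0]++ -> VV[0]=[3, 2], msg_vec=[3, 2]; VV[1]=max(VV[1],msg_vec) then VV[1][1]++ -> VV[1]=[3, 3]
Event 5: SEND 1->0: VV[1][1]++ -> VV[1]=[3, 4], msg_vec=[3, 4]; VV[0]=max(VV[0],msg_vec) then VV[0][0]++ -> VV[0]=[4, 4]
Event 6: SEND 0->1: VV[0][0]++ -> VV[0]=[5, 4], msg_vec=[5, 4]; VV[1]=max(VV[1],msg_vec) then VV[1][1]++ -> VV[1]=[5, 5]
Final vectors: VV[0]=[5, 4]; VV[1]=[5, 5]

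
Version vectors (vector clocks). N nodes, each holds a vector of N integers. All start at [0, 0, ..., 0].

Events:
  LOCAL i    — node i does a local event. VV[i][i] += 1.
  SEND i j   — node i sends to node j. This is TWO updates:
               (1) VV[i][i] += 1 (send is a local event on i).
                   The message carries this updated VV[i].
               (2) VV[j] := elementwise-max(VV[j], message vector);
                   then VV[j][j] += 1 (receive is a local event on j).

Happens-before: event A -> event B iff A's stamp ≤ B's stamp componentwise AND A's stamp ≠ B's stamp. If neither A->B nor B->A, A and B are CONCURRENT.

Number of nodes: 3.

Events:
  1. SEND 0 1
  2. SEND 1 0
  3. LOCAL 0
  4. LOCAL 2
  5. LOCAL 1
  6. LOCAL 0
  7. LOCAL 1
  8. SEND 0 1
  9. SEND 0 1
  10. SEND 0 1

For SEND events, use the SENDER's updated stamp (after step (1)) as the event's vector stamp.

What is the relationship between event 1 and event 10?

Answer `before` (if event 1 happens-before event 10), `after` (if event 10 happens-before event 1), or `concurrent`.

Answer: before

Derivation:
Initial: VV[0]=[0, 0, 0]
Initial: VV[1]=[0, 0, 0]
Initial: VV[2]=[0, 0, 0]
Event 1: SEND 0->1: VV[0][0]++ -> VV[0]=[1, 0, 0], msg_vec=[1, 0, 0]; VV[1]=max(VV[1],msg_vec) then VV[1][1]++ -> VV[1]=[1, 1, 0]
Event 2: SEND 1->0: VV[1][1]++ -> VV[1]=[1, 2, 0], msg_vec=[1, 2, 0]; VV[0]=max(VV[0],msg_vec) then VV[0][0]++ -> VV[0]=[2, 2, 0]
Event 3: LOCAL 0: VV[0][0]++ -> VV[0]=[3, 2, 0]
Event 4: LOCAL 2: VV[2][2]++ -> VV[2]=[0, 0, 1]
Event 5: LOCAL 1: VV[1][1]++ -> VV[1]=[1, 3, 0]
Event 6: LOCAL 0: VV[0][0]++ -> VV[0]=[4, 2, 0]
Event 7: LOCAL 1: VV[1][1]++ -> VV[1]=[1, 4, 0]
Event 8: SEND 0->1: VV[0][0]++ -> VV[0]=[5, 2, 0], msg_vec=[5, 2, 0]; VV[1]=max(VV[1],msg_vec) then VV[1][1]++ -> VV[1]=[5, 5, 0]
Event 9: SEND 0->1: VV[0][0]++ -> VV[0]=[6, 2, 0], msg_vec=[6, 2, 0]; VV[1]=max(VV[1],msg_vec) then VV[1][1]++ -> VV[1]=[6, 6, 0]
Event 10: SEND 0->1: VV[0][0]++ -> VV[0]=[7, 2, 0], msg_vec=[7, 2, 0]; VV[1]=max(VV[1],msg_vec) then VV[1][1]++ -> VV[1]=[7, 7, 0]
Event 1 stamp: [1, 0, 0]
Event 10 stamp: [7, 2, 0]
[1, 0, 0] <= [7, 2, 0]? True
[7, 2, 0] <= [1, 0, 0]? False
Relation: before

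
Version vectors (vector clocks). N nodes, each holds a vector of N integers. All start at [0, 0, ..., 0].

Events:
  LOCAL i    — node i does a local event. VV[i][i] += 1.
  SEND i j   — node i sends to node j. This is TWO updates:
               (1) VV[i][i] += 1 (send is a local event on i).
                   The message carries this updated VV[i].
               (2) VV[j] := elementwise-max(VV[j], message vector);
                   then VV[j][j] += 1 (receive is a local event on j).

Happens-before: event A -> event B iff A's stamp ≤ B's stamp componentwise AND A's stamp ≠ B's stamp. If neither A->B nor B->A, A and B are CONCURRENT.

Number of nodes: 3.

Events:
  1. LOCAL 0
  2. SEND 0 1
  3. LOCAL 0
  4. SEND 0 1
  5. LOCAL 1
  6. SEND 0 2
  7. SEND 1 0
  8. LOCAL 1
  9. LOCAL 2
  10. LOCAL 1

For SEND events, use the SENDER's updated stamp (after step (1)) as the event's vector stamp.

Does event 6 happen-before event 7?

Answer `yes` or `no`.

Answer: no

Derivation:
Initial: VV[0]=[0, 0, 0]
Initial: VV[1]=[0, 0, 0]
Initial: VV[2]=[0, 0, 0]
Event 1: LOCAL 0: VV[0][0]++ -> VV[0]=[1, 0, 0]
Event 2: SEND 0->1: VV[0][0]++ -> VV[0]=[2, 0, 0], msg_vec=[2, 0, 0]; VV[1]=max(VV[1],msg_vec) then VV[1][1]++ -> VV[1]=[2, 1, 0]
Event 3: LOCAL 0: VV[0][0]++ -> VV[0]=[3, 0, 0]
Event 4: SEND 0->1: VV[0][0]++ -> VV[0]=[4, 0, 0], msg_vec=[4, 0, 0]; VV[1]=max(VV[1],msg_vec) then VV[1][1]++ -> VV[1]=[4, 2, 0]
Event 5: LOCAL 1: VV[1][1]++ -> VV[1]=[4, 3, 0]
Event 6: SEND 0->2: VV[0][0]++ -> VV[0]=[5, 0, 0], msg_vec=[5, 0, 0]; VV[2]=max(VV[2],msg_vec) then VV[2][2]++ -> VV[2]=[5, 0, 1]
Event 7: SEND 1->0: VV[1][1]++ -> VV[1]=[4, 4, 0], msg_vec=[4, 4, 0]; VV[0]=max(VV[0],msg_vec) then VV[0][0]++ -> VV[0]=[6, 4, 0]
Event 8: LOCAL 1: VV[1][1]++ -> VV[1]=[4, 5, 0]
Event 9: LOCAL 2: VV[2][2]++ -> VV[2]=[5, 0, 2]
Event 10: LOCAL 1: VV[1][1]++ -> VV[1]=[4, 6, 0]
Event 6 stamp: [5, 0, 0]
Event 7 stamp: [4, 4, 0]
[5, 0, 0] <= [4, 4, 0]? False. Equal? False. Happens-before: False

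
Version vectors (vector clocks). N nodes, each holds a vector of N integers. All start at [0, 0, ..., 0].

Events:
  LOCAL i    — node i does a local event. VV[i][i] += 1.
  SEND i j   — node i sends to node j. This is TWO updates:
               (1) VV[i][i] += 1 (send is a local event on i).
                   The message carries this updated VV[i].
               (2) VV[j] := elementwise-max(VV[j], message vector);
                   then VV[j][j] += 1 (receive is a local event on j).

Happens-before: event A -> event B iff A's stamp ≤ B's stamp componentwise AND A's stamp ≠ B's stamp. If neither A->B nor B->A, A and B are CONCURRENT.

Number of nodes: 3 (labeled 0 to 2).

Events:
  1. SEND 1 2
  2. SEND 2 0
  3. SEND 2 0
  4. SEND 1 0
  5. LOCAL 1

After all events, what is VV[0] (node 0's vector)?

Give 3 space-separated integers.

Answer: 3 2 3

Derivation:
Initial: VV[0]=[0, 0, 0]
Initial: VV[1]=[0, 0, 0]
Initial: VV[2]=[0, 0, 0]
Event 1: SEND 1->2: VV[1][1]++ -> VV[1]=[0, 1, 0], msg_vec=[0, 1, 0]; VV[2]=max(VV[2],msg_vec) then VV[2][2]++ -> VV[2]=[0, 1, 1]
Event 2: SEND 2->0: VV[2][2]++ -> VV[2]=[0, 1, 2], msg_vec=[0, 1, 2]; VV[0]=max(VV[0],msg_vec) then VV[0][0]++ -> VV[0]=[1, 1, 2]
Event 3: SEND 2->0: VV[2][2]++ -> VV[2]=[0, 1, 3], msg_vec=[0, 1, 3]; VV[0]=max(VV[0],msg_vec) then VV[0][0]++ -> VV[0]=[2, 1, 3]
Event 4: SEND 1->0: VV[1][1]++ -> VV[1]=[0, 2, 0], msg_vec=[0, 2, 0]; VV[0]=max(VV[0],msg_vec) then VV[0][0]++ -> VV[0]=[3, 2, 3]
Event 5: LOCAL 1: VV[1][1]++ -> VV[1]=[0, 3, 0]
Final vectors: VV[0]=[3, 2, 3]; VV[1]=[0, 3, 0]; VV[2]=[0, 1, 3]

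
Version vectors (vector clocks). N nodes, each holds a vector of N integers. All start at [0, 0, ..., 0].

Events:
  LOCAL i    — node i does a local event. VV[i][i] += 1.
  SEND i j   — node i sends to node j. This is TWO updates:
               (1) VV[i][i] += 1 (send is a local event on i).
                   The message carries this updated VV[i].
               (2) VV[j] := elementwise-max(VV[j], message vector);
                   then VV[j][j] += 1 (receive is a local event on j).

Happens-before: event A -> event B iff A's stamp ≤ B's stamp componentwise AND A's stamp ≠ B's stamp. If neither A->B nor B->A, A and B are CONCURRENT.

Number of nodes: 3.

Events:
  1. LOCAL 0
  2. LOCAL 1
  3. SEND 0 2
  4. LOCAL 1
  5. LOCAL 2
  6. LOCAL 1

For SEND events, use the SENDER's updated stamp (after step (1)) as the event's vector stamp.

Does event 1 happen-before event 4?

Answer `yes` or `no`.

Answer: no

Derivation:
Initial: VV[0]=[0, 0, 0]
Initial: VV[1]=[0, 0, 0]
Initial: VV[2]=[0, 0, 0]
Event 1: LOCAL 0: VV[0][0]++ -> VV[0]=[1, 0, 0]
Event 2: LOCAL 1: VV[1][1]++ -> VV[1]=[0, 1, 0]
Event 3: SEND 0->2: VV[0][0]++ -> VV[0]=[2, 0, 0], msg_vec=[2, 0, 0]; VV[2]=max(VV[2],msg_vec) then VV[2][2]++ -> VV[2]=[2, 0, 1]
Event 4: LOCAL 1: VV[1][1]++ -> VV[1]=[0, 2, 0]
Event 5: LOCAL 2: VV[2][2]++ -> VV[2]=[2, 0, 2]
Event 6: LOCAL 1: VV[1][1]++ -> VV[1]=[0, 3, 0]
Event 1 stamp: [1, 0, 0]
Event 4 stamp: [0, 2, 0]
[1, 0, 0] <= [0, 2, 0]? False. Equal? False. Happens-before: False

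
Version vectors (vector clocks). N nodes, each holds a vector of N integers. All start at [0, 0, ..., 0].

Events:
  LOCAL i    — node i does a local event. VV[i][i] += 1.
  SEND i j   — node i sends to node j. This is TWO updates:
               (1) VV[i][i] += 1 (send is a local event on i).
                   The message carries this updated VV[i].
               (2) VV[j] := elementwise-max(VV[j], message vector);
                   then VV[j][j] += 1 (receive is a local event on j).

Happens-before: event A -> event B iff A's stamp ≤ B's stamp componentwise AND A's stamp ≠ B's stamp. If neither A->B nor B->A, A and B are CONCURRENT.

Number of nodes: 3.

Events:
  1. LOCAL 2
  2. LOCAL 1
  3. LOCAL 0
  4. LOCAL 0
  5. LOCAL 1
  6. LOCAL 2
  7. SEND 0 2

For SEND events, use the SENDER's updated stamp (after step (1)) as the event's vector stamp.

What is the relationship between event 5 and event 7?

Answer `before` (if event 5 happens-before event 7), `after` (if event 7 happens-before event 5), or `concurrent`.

Answer: concurrent

Derivation:
Initial: VV[0]=[0, 0, 0]
Initial: VV[1]=[0, 0, 0]
Initial: VV[2]=[0, 0, 0]
Event 1: LOCAL 2: VV[2][2]++ -> VV[2]=[0, 0, 1]
Event 2: LOCAL 1: VV[1][1]++ -> VV[1]=[0, 1, 0]
Event 3: LOCAL 0: VV[0][0]++ -> VV[0]=[1, 0, 0]
Event 4: LOCAL 0: VV[0][0]++ -> VV[0]=[2, 0, 0]
Event 5: LOCAL 1: VV[1][1]++ -> VV[1]=[0, 2, 0]
Event 6: LOCAL 2: VV[2][2]++ -> VV[2]=[0, 0, 2]
Event 7: SEND 0->2: VV[0][0]++ -> VV[0]=[3, 0, 0], msg_vec=[3, 0, 0]; VV[2]=max(VV[2],msg_vec) then VV[2][2]++ -> VV[2]=[3, 0, 3]
Event 5 stamp: [0, 2, 0]
Event 7 stamp: [3, 0, 0]
[0, 2, 0] <= [3, 0, 0]? False
[3, 0, 0] <= [0, 2, 0]? False
Relation: concurrent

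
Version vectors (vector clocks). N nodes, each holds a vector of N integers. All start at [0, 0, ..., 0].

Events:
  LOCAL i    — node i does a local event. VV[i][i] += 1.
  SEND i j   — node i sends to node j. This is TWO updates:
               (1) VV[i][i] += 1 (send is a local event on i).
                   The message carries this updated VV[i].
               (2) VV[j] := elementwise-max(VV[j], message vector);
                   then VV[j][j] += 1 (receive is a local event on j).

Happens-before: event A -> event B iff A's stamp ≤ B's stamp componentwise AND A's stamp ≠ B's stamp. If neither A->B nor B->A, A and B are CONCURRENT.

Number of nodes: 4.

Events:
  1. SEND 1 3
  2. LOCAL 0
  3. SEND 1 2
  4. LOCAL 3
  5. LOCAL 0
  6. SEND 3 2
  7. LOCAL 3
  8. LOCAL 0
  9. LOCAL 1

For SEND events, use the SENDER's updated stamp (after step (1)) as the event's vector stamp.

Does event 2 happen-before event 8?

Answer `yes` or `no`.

Initial: VV[0]=[0, 0, 0, 0]
Initial: VV[1]=[0, 0, 0, 0]
Initial: VV[2]=[0, 0, 0, 0]
Initial: VV[3]=[0, 0, 0, 0]
Event 1: SEND 1->3: VV[1][1]++ -> VV[1]=[0, 1, 0, 0], msg_vec=[0, 1, 0, 0]; VV[3]=max(VV[3],msg_vec) then VV[3][3]++ -> VV[3]=[0, 1, 0, 1]
Event 2: LOCAL 0: VV[0][0]++ -> VV[0]=[1, 0, 0, 0]
Event 3: SEND 1->2: VV[1][1]++ -> VV[1]=[0, 2, 0, 0], msg_vec=[0, 2, 0, 0]; VV[2]=max(VV[2],msg_vec) then VV[2][2]++ -> VV[2]=[0, 2, 1, 0]
Event 4: LOCAL 3: VV[3][3]++ -> VV[3]=[0, 1, 0, 2]
Event 5: LOCAL 0: VV[0][0]++ -> VV[0]=[2, 0, 0, 0]
Event 6: SEND 3->2: VV[3][3]++ -> VV[3]=[0, 1, 0, 3], msg_vec=[0, 1, 0, 3]; VV[2]=max(VV[2],msg_vec) then VV[2][2]++ -> VV[2]=[0, 2, 2, 3]
Event 7: LOCAL 3: VV[3][3]++ -> VV[3]=[0, 1, 0, 4]
Event 8: LOCAL 0: VV[0][0]++ -> VV[0]=[3, 0, 0, 0]
Event 9: LOCAL 1: VV[1][1]++ -> VV[1]=[0, 3, 0, 0]
Event 2 stamp: [1, 0, 0, 0]
Event 8 stamp: [3, 0, 0, 0]
[1, 0, 0, 0] <= [3, 0, 0, 0]? True. Equal? False. Happens-before: True

Answer: yes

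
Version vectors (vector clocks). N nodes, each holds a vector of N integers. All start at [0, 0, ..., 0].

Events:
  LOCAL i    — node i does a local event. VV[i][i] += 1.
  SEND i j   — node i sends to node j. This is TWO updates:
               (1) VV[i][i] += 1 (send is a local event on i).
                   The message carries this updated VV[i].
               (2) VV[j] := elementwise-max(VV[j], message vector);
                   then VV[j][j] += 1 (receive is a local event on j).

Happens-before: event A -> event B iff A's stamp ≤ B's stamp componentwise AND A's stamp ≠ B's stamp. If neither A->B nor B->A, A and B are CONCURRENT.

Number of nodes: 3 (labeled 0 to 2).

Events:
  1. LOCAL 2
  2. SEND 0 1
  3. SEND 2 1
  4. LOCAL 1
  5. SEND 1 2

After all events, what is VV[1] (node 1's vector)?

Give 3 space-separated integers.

Initial: VV[0]=[0, 0, 0]
Initial: VV[1]=[0, 0, 0]
Initial: VV[2]=[0, 0, 0]
Event 1: LOCAL 2: VV[2][2]++ -> VV[2]=[0, 0, 1]
Event 2: SEND 0->1: VV[0][0]++ -> VV[0]=[1, 0, 0], msg_vec=[1, 0, 0]; VV[1]=max(VV[1],msg_vec) then VV[1][1]++ -> VV[1]=[1, 1, 0]
Event 3: SEND 2->1: VV[2][2]++ -> VV[2]=[0, 0, 2], msg_vec=[0, 0, 2]; VV[1]=max(VV[1],msg_vec) then VV[1][1]++ -> VV[1]=[1, 2, 2]
Event 4: LOCAL 1: VV[1][1]++ -> VV[1]=[1, 3, 2]
Event 5: SEND 1->2: VV[1][1]++ -> VV[1]=[1, 4, 2], msg_vec=[1, 4, 2]; VV[2]=max(VV[2],msg_vec) then VV[2][2]++ -> VV[2]=[1, 4, 3]
Final vectors: VV[0]=[1, 0, 0]; VV[1]=[1, 4, 2]; VV[2]=[1, 4, 3]

Answer: 1 4 2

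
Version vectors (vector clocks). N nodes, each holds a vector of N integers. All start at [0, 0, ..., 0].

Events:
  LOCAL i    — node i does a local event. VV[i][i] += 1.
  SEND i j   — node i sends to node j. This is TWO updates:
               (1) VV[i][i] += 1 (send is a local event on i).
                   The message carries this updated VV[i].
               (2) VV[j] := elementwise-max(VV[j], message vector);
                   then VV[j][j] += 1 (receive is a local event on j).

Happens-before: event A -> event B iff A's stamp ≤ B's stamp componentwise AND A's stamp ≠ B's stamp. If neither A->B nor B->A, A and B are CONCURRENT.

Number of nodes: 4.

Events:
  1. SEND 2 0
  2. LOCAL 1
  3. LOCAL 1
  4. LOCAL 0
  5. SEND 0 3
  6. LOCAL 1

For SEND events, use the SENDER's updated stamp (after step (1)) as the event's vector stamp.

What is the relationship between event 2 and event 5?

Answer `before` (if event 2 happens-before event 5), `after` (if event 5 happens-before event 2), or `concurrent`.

Answer: concurrent

Derivation:
Initial: VV[0]=[0, 0, 0, 0]
Initial: VV[1]=[0, 0, 0, 0]
Initial: VV[2]=[0, 0, 0, 0]
Initial: VV[3]=[0, 0, 0, 0]
Event 1: SEND 2->0: VV[2][2]++ -> VV[2]=[0, 0, 1, 0], msg_vec=[0, 0, 1, 0]; VV[0]=max(VV[0],msg_vec) then VV[0][0]++ -> VV[0]=[1, 0, 1, 0]
Event 2: LOCAL 1: VV[1][1]++ -> VV[1]=[0, 1, 0, 0]
Event 3: LOCAL 1: VV[1][1]++ -> VV[1]=[0, 2, 0, 0]
Event 4: LOCAL 0: VV[0][0]++ -> VV[0]=[2, 0, 1, 0]
Event 5: SEND 0->3: VV[0][0]++ -> VV[0]=[3, 0, 1, 0], msg_vec=[3, 0, 1, 0]; VV[3]=max(VV[3],msg_vec) then VV[3][3]++ -> VV[3]=[3, 0, 1, 1]
Event 6: LOCAL 1: VV[1][1]++ -> VV[1]=[0, 3, 0, 0]
Event 2 stamp: [0, 1, 0, 0]
Event 5 stamp: [3, 0, 1, 0]
[0, 1, 0, 0] <= [3, 0, 1, 0]? False
[3, 0, 1, 0] <= [0, 1, 0, 0]? False
Relation: concurrent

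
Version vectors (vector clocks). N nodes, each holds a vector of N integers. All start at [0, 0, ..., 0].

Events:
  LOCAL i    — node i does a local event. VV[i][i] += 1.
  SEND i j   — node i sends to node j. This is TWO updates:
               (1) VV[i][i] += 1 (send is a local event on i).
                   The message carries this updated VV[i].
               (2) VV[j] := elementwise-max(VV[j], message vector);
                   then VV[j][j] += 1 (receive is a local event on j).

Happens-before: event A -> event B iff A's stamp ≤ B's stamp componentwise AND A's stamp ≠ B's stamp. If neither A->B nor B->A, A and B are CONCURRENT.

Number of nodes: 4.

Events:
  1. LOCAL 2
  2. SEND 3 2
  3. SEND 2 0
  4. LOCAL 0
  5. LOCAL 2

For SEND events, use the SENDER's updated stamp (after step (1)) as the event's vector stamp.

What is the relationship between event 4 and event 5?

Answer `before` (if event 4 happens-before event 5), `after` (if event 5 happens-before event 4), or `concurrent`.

Answer: concurrent

Derivation:
Initial: VV[0]=[0, 0, 0, 0]
Initial: VV[1]=[0, 0, 0, 0]
Initial: VV[2]=[0, 0, 0, 0]
Initial: VV[3]=[0, 0, 0, 0]
Event 1: LOCAL 2: VV[2][2]++ -> VV[2]=[0, 0, 1, 0]
Event 2: SEND 3->2: VV[3][3]++ -> VV[3]=[0, 0, 0, 1], msg_vec=[0, 0, 0, 1]; VV[2]=max(VV[2],msg_vec) then VV[2][2]++ -> VV[2]=[0, 0, 2, 1]
Event 3: SEND 2->0: VV[2][2]++ -> VV[2]=[0, 0, 3, 1], msg_vec=[0, 0, 3, 1]; VV[0]=max(VV[0],msg_vec) then VV[0][0]++ -> VV[0]=[1, 0, 3, 1]
Event 4: LOCAL 0: VV[0][0]++ -> VV[0]=[2, 0, 3, 1]
Event 5: LOCAL 2: VV[2][2]++ -> VV[2]=[0, 0, 4, 1]
Event 4 stamp: [2, 0, 3, 1]
Event 5 stamp: [0, 0, 4, 1]
[2, 0, 3, 1] <= [0, 0, 4, 1]? False
[0, 0, 4, 1] <= [2, 0, 3, 1]? False
Relation: concurrent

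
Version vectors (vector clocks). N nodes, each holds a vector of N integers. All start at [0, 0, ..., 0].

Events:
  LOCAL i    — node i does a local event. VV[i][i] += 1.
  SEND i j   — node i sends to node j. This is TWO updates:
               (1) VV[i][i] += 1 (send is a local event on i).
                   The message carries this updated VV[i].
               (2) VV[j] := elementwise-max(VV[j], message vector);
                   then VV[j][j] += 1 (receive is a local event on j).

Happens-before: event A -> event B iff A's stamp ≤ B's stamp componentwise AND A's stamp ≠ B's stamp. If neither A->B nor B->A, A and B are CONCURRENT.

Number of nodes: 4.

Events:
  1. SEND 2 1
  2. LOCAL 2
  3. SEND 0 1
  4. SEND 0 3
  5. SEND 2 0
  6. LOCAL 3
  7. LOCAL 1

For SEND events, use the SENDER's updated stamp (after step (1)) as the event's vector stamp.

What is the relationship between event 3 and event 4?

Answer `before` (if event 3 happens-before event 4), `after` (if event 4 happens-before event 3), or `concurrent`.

Initial: VV[0]=[0, 0, 0, 0]
Initial: VV[1]=[0, 0, 0, 0]
Initial: VV[2]=[0, 0, 0, 0]
Initial: VV[3]=[0, 0, 0, 0]
Event 1: SEND 2->1: VV[2][2]++ -> VV[2]=[0, 0, 1, 0], msg_vec=[0, 0, 1, 0]; VV[1]=max(VV[1],msg_vec) then VV[1][1]++ -> VV[1]=[0, 1, 1, 0]
Event 2: LOCAL 2: VV[2][2]++ -> VV[2]=[0, 0, 2, 0]
Event 3: SEND 0->1: VV[0][0]++ -> VV[0]=[1, 0, 0, 0], msg_vec=[1, 0, 0, 0]; VV[1]=max(VV[1],msg_vec) then VV[1][1]++ -> VV[1]=[1, 2, 1, 0]
Event 4: SEND 0->3: VV[0][0]++ -> VV[0]=[2, 0, 0, 0], msg_vec=[2, 0, 0, 0]; VV[3]=max(VV[3],msg_vec) then VV[3][3]++ -> VV[3]=[2, 0, 0, 1]
Event 5: SEND 2->0: VV[2][2]++ -> VV[2]=[0, 0, 3, 0], msg_vec=[0, 0, 3, 0]; VV[0]=max(VV[0],msg_vec) then VV[0][0]++ -> VV[0]=[3, 0, 3, 0]
Event 6: LOCAL 3: VV[3][3]++ -> VV[3]=[2, 0, 0, 2]
Event 7: LOCAL 1: VV[1][1]++ -> VV[1]=[1, 3, 1, 0]
Event 3 stamp: [1, 0, 0, 0]
Event 4 stamp: [2, 0, 0, 0]
[1, 0, 0, 0] <= [2, 0, 0, 0]? True
[2, 0, 0, 0] <= [1, 0, 0, 0]? False
Relation: before

Answer: before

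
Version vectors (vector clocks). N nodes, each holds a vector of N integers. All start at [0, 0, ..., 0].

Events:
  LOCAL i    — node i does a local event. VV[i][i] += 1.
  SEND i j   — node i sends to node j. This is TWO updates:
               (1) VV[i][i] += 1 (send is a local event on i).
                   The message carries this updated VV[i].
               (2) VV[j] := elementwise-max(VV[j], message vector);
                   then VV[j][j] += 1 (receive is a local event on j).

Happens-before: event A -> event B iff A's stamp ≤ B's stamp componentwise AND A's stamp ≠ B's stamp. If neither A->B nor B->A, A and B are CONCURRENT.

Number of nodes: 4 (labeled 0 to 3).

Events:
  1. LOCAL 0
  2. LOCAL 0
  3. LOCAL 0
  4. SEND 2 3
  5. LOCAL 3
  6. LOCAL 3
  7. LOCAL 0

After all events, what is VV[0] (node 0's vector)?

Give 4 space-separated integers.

Initial: VV[0]=[0, 0, 0, 0]
Initial: VV[1]=[0, 0, 0, 0]
Initial: VV[2]=[0, 0, 0, 0]
Initial: VV[3]=[0, 0, 0, 0]
Event 1: LOCAL 0: VV[0][0]++ -> VV[0]=[1, 0, 0, 0]
Event 2: LOCAL 0: VV[0][0]++ -> VV[0]=[2, 0, 0, 0]
Event 3: LOCAL 0: VV[0][0]++ -> VV[0]=[3, 0, 0, 0]
Event 4: SEND 2->3: VV[2][2]++ -> VV[2]=[0, 0, 1, 0], msg_vec=[0, 0, 1, 0]; VV[3]=max(VV[3],msg_vec) then VV[3][3]++ -> VV[3]=[0, 0, 1, 1]
Event 5: LOCAL 3: VV[3][3]++ -> VV[3]=[0, 0, 1, 2]
Event 6: LOCAL 3: VV[3][3]++ -> VV[3]=[0, 0, 1, 3]
Event 7: LOCAL 0: VV[0][0]++ -> VV[0]=[4, 0, 0, 0]
Final vectors: VV[0]=[4, 0, 0, 0]; VV[1]=[0, 0, 0, 0]; VV[2]=[0, 0, 1, 0]; VV[3]=[0, 0, 1, 3]

Answer: 4 0 0 0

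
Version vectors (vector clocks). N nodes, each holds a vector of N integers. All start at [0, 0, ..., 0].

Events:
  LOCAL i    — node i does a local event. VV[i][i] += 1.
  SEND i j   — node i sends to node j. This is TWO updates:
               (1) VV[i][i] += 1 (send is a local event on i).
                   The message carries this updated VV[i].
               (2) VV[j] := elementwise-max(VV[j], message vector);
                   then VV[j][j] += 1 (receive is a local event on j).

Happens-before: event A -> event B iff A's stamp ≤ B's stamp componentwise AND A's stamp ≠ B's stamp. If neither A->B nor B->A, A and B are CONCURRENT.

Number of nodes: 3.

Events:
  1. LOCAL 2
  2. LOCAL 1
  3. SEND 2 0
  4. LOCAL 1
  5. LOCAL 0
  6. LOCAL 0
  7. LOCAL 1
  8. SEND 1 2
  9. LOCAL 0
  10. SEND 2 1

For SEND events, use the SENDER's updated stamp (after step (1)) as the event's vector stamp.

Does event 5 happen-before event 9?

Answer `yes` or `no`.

Answer: yes

Derivation:
Initial: VV[0]=[0, 0, 0]
Initial: VV[1]=[0, 0, 0]
Initial: VV[2]=[0, 0, 0]
Event 1: LOCAL 2: VV[2][2]++ -> VV[2]=[0, 0, 1]
Event 2: LOCAL 1: VV[1][1]++ -> VV[1]=[0, 1, 0]
Event 3: SEND 2->0: VV[2][2]++ -> VV[2]=[0, 0, 2], msg_vec=[0, 0, 2]; VV[0]=max(VV[0],msg_vec) then VV[0][0]++ -> VV[0]=[1, 0, 2]
Event 4: LOCAL 1: VV[1][1]++ -> VV[1]=[0, 2, 0]
Event 5: LOCAL 0: VV[0][0]++ -> VV[0]=[2, 0, 2]
Event 6: LOCAL 0: VV[0][0]++ -> VV[0]=[3, 0, 2]
Event 7: LOCAL 1: VV[1][1]++ -> VV[1]=[0, 3, 0]
Event 8: SEND 1->2: VV[1][1]++ -> VV[1]=[0, 4, 0], msg_vec=[0, 4, 0]; VV[2]=max(VV[2],msg_vec) then VV[2][2]++ -> VV[2]=[0, 4, 3]
Event 9: LOCAL 0: VV[0][0]++ -> VV[0]=[4, 0, 2]
Event 10: SEND 2->1: VV[2][2]++ -> VV[2]=[0, 4, 4], msg_vec=[0, 4, 4]; VV[1]=max(VV[1],msg_vec) then VV[1][1]++ -> VV[1]=[0, 5, 4]
Event 5 stamp: [2, 0, 2]
Event 9 stamp: [4, 0, 2]
[2, 0, 2] <= [4, 0, 2]? True. Equal? False. Happens-before: True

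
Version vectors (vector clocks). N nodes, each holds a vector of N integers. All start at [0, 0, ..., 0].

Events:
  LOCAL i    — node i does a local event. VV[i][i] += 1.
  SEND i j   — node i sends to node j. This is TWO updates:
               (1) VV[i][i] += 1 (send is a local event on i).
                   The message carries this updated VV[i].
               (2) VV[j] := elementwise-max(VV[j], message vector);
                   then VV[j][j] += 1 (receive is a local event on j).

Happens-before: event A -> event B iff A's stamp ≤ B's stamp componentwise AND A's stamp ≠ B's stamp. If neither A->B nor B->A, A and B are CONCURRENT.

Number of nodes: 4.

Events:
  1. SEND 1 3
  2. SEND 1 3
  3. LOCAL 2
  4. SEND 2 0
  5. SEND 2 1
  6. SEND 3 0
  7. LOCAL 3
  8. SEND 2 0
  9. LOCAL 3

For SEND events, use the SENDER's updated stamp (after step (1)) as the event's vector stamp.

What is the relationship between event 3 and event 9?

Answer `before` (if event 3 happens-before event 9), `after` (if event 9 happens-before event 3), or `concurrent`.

Initial: VV[0]=[0, 0, 0, 0]
Initial: VV[1]=[0, 0, 0, 0]
Initial: VV[2]=[0, 0, 0, 0]
Initial: VV[3]=[0, 0, 0, 0]
Event 1: SEND 1->3: VV[1][1]++ -> VV[1]=[0, 1, 0, 0], msg_vec=[0, 1, 0, 0]; VV[3]=max(VV[3],msg_vec) then VV[3][3]++ -> VV[3]=[0, 1, 0, 1]
Event 2: SEND 1->3: VV[1][1]++ -> VV[1]=[0, 2, 0, 0], msg_vec=[0, 2, 0, 0]; VV[3]=max(VV[3],msg_vec) then VV[3][3]++ -> VV[3]=[0, 2, 0, 2]
Event 3: LOCAL 2: VV[2][2]++ -> VV[2]=[0, 0, 1, 0]
Event 4: SEND 2->0: VV[2][2]++ -> VV[2]=[0, 0, 2, 0], msg_vec=[0, 0, 2, 0]; VV[0]=max(VV[0],msg_vec) then VV[0][0]++ -> VV[0]=[1, 0, 2, 0]
Event 5: SEND 2->1: VV[2][2]++ -> VV[2]=[0, 0, 3, 0], msg_vec=[0, 0, 3, 0]; VV[1]=max(VV[1],msg_vec) then VV[1][1]++ -> VV[1]=[0, 3, 3, 0]
Event 6: SEND 3->0: VV[3][3]++ -> VV[3]=[0, 2, 0, 3], msg_vec=[0, 2, 0, 3]; VV[0]=max(VV[0],msg_vec) then VV[0][0]++ -> VV[0]=[2, 2, 2, 3]
Event 7: LOCAL 3: VV[3][3]++ -> VV[3]=[0, 2, 0, 4]
Event 8: SEND 2->0: VV[2][2]++ -> VV[2]=[0, 0, 4, 0], msg_vec=[0, 0, 4, 0]; VV[0]=max(VV[0],msg_vec) then VV[0][0]++ -> VV[0]=[3, 2, 4, 3]
Event 9: LOCAL 3: VV[3][3]++ -> VV[3]=[0, 2, 0, 5]
Event 3 stamp: [0, 0, 1, 0]
Event 9 stamp: [0, 2, 0, 5]
[0, 0, 1, 0] <= [0, 2, 0, 5]? False
[0, 2, 0, 5] <= [0, 0, 1, 0]? False
Relation: concurrent

Answer: concurrent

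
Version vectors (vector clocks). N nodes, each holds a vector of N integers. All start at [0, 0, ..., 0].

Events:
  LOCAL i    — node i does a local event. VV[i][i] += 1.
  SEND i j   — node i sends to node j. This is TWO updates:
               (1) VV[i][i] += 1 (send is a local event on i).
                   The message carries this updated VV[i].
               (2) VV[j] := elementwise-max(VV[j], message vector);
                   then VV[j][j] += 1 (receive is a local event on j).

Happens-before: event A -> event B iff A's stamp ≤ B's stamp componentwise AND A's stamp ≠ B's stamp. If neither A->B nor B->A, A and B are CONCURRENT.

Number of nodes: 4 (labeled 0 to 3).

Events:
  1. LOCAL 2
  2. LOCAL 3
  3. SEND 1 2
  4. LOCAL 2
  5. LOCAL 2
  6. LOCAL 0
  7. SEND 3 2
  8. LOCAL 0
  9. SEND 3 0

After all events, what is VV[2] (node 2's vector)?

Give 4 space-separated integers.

Initial: VV[0]=[0, 0, 0, 0]
Initial: VV[1]=[0, 0, 0, 0]
Initial: VV[2]=[0, 0, 0, 0]
Initial: VV[3]=[0, 0, 0, 0]
Event 1: LOCAL 2: VV[2][2]++ -> VV[2]=[0, 0, 1, 0]
Event 2: LOCAL 3: VV[3][3]++ -> VV[3]=[0, 0, 0, 1]
Event 3: SEND 1->2: VV[1][1]++ -> VV[1]=[0, 1, 0, 0], msg_vec=[0, 1, 0, 0]; VV[2]=max(VV[2],msg_vec) then VV[2][2]++ -> VV[2]=[0, 1, 2, 0]
Event 4: LOCAL 2: VV[2][2]++ -> VV[2]=[0, 1, 3, 0]
Event 5: LOCAL 2: VV[2][2]++ -> VV[2]=[0, 1, 4, 0]
Event 6: LOCAL 0: VV[0][0]++ -> VV[0]=[1, 0, 0, 0]
Event 7: SEND 3->2: VV[3][3]++ -> VV[3]=[0, 0, 0, 2], msg_vec=[0, 0, 0, 2]; VV[2]=max(VV[2],msg_vec) then VV[2][2]++ -> VV[2]=[0, 1, 5, 2]
Event 8: LOCAL 0: VV[0][0]++ -> VV[0]=[2, 0, 0, 0]
Event 9: SEND 3->0: VV[3][3]++ -> VV[3]=[0, 0, 0, 3], msg_vec=[0, 0, 0, 3]; VV[0]=max(VV[0],msg_vec) then VV[0][0]++ -> VV[0]=[3, 0, 0, 3]
Final vectors: VV[0]=[3, 0, 0, 3]; VV[1]=[0, 1, 0, 0]; VV[2]=[0, 1, 5, 2]; VV[3]=[0, 0, 0, 3]

Answer: 0 1 5 2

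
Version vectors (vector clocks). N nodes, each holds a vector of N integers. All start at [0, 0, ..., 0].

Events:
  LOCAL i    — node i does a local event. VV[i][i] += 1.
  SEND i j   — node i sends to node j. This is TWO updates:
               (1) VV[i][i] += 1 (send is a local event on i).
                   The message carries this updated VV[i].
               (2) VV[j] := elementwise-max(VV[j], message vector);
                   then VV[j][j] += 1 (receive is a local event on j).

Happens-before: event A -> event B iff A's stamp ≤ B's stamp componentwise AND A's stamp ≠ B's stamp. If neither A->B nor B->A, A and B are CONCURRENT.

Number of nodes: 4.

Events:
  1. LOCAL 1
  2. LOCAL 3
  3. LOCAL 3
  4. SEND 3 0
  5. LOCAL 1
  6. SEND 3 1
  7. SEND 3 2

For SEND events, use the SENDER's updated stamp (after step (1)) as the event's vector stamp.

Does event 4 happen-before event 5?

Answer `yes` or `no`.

Initial: VV[0]=[0, 0, 0, 0]
Initial: VV[1]=[0, 0, 0, 0]
Initial: VV[2]=[0, 0, 0, 0]
Initial: VV[3]=[0, 0, 0, 0]
Event 1: LOCAL 1: VV[1][1]++ -> VV[1]=[0, 1, 0, 0]
Event 2: LOCAL 3: VV[3][3]++ -> VV[3]=[0, 0, 0, 1]
Event 3: LOCAL 3: VV[3][3]++ -> VV[3]=[0, 0, 0, 2]
Event 4: SEND 3->0: VV[3][3]++ -> VV[3]=[0, 0, 0, 3], msg_vec=[0, 0, 0, 3]; VV[0]=max(VV[0],msg_vec) then VV[0][0]++ -> VV[0]=[1, 0, 0, 3]
Event 5: LOCAL 1: VV[1][1]++ -> VV[1]=[0, 2, 0, 0]
Event 6: SEND 3->1: VV[3][3]++ -> VV[3]=[0, 0, 0, 4], msg_vec=[0, 0, 0, 4]; VV[1]=max(VV[1],msg_vec) then VV[1][1]++ -> VV[1]=[0, 3, 0, 4]
Event 7: SEND 3->2: VV[3][3]++ -> VV[3]=[0, 0, 0, 5], msg_vec=[0, 0, 0, 5]; VV[2]=max(VV[2],msg_vec) then VV[2][2]++ -> VV[2]=[0, 0, 1, 5]
Event 4 stamp: [0, 0, 0, 3]
Event 5 stamp: [0, 2, 0, 0]
[0, 0, 0, 3] <= [0, 2, 0, 0]? False. Equal? False. Happens-before: False

Answer: no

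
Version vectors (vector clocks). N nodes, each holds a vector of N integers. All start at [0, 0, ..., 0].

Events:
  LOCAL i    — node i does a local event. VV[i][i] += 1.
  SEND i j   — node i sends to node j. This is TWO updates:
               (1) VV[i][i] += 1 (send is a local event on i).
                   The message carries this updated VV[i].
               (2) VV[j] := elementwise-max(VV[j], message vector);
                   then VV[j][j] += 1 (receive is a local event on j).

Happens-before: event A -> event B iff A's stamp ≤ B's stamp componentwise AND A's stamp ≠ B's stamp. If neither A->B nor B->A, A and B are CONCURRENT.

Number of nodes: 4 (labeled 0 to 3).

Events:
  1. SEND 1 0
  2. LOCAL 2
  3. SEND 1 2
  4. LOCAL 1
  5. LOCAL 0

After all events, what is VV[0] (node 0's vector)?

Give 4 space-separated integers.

Answer: 2 1 0 0

Derivation:
Initial: VV[0]=[0, 0, 0, 0]
Initial: VV[1]=[0, 0, 0, 0]
Initial: VV[2]=[0, 0, 0, 0]
Initial: VV[3]=[0, 0, 0, 0]
Event 1: SEND 1->0: VV[1][1]++ -> VV[1]=[0, 1, 0, 0], msg_vec=[0, 1, 0, 0]; VV[0]=max(VV[0],msg_vec) then VV[0][0]++ -> VV[0]=[1, 1, 0, 0]
Event 2: LOCAL 2: VV[2][2]++ -> VV[2]=[0, 0, 1, 0]
Event 3: SEND 1->2: VV[1][1]++ -> VV[1]=[0, 2, 0, 0], msg_vec=[0, 2, 0, 0]; VV[2]=max(VV[2],msg_vec) then VV[2][2]++ -> VV[2]=[0, 2, 2, 0]
Event 4: LOCAL 1: VV[1][1]++ -> VV[1]=[0, 3, 0, 0]
Event 5: LOCAL 0: VV[0][0]++ -> VV[0]=[2, 1, 0, 0]
Final vectors: VV[0]=[2, 1, 0, 0]; VV[1]=[0, 3, 0, 0]; VV[2]=[0, 2, 2, 0]; VV[3]=[0, 0, 0, 0]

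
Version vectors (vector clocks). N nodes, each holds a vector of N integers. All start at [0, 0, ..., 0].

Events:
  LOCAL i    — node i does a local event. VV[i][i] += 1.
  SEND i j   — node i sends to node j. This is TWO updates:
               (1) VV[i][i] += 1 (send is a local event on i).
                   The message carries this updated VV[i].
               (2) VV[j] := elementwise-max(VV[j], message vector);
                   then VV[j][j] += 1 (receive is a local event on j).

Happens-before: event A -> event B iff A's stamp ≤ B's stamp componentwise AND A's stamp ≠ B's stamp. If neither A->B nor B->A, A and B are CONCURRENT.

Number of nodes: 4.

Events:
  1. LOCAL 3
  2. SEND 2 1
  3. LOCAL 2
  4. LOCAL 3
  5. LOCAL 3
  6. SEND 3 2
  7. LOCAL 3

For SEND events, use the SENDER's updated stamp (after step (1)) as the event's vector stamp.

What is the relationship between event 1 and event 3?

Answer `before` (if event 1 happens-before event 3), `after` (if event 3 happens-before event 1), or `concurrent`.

Answer: concurrent

Derivation:
Initial: VV[0]=[0, 0, 0, 0]
Initial: VV[1]=[0, 0, 0, 0]
Initial: VV[2]=[0, 0, 0, 0]
Initial: VV[3]=[0, 0, 0, 0]
Event 1: LOCAL 3: VV[3][3]++ -> VV[3]=[0, 0, 0, 1]
Event 2: SEND 2->1: VV[2][2]++ -> VV[2]=[0, 0, 1, 0], msg_vec=[0, 0, 1, 0]; VV[1]=max(VV[1],msg_vec) then VV[1][1]++ -> VV[1]=[0, 1, 1, 0]
Event 3: LOCAL 2: VV[2][2]++ -> VV[2]=[0, 0, 2, 0]
Event 4: LOCAL 3: VV[3][3]++ -> VV[3]=[0, 0, 0, 2]
Event 5: LOCAL 3: VV[3][3]++ -> VV[3]=[0, 0, 0, 3]
Event 6: SEND 3->2: VV[3][3]++ -> VV[3]=[0, 0, 0, 4], msg_vec=[0, 0, 0, 4]; VV[2]=max(VV[2],msg_vec) then VV[2][2]++ -> VV[2]=[0, 0, 3, 4]
Event 7: LOCAL 3: VV[3][3]++ -> VV[3]=[0, 0, 0, 5]
Event 1 stamp: [0, 0, 0, 1]
Event 3 stamp: [0, 0, 2, 0]
[0, 0, 0, 1] <= [0, 0, 2, 0]? False
[0, 0, 2, 0] <= [0, 0, 0, 1]? False
Relation: concurrent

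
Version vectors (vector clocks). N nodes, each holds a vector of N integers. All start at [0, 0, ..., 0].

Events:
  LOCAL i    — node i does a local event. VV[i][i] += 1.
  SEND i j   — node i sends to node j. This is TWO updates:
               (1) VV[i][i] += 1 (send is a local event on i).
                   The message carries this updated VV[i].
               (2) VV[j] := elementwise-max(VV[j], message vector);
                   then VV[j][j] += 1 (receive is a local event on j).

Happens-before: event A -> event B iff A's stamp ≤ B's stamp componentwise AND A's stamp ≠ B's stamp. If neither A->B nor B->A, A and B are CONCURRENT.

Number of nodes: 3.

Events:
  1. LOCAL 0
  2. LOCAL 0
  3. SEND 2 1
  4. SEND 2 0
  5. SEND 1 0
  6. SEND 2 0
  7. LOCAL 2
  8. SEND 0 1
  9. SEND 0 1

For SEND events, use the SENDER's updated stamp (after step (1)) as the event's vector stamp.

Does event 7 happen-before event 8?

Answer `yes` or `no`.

Initial: VV[0]=[0, 0, 0]
Initial: VV[1]=[0, 0, 0]
Initial: VV[2]=[0, 0, 0]
Event 1: LOCAL 0: VV[0][0]++ -> VV[0]=[1, 0, 0]
Event 2: LOCAL 0: VV[0][0]++ -> VV[0]=[2, 0, 0]
Event 3: SEND 2->1: VV[2][2]++ -> VV[2]=[0, 0, 1], msg_vec=[0, 0, 1]; VV[1]=max(VV[1],msg_vec) then VV[1][1]++ -> VV[1]=[0, 1, 1]
Event 4: SEND 2->0: VV[2][2]++ -> VV[2]=[0, 0, 2], msg_vec=[0, 0, 2]; VV[0]=max(VV[0],msg_vec) then VV[0][0]++ -> VV[0]=[3, 0, 2]
Event 5: SEND 1->0: VV[1][1]++ -> VV[1]=[0, 2, 1], msg_vec=[0, 2, 1]; VV[0]=max(VV[0],msg_vec) then VV[0][0]++ -> VV[0]=[4, 2, 2]
Event 6: SEND 2->0: VV[2][2]++ -> VV[2]=[0, 0, 3], msg_vec=[0, 0, 3]; VV[0]=max(VV[0],msg_vec) then VV[0][0]++ -> VV[0]=[5, 2, 3]
Event 7: LOCAL 2: VV[2][2]++ -> VV[2]=[0, 0, 4]
Event 8: SEND 0->1: VV[0][0]++ -> VV[0]=[6, 2, 3], msg_vec=[6, 2, 3]; VV[1]=max(VV[1],msg_vec) then VV[1][1]++ -> VV[1]=[6, 3, 3]
Event 9: SEND 0->1: VV[0][0]++ -> VV[0]=[7, 2, 3], msg_vec=[7, 2, 3]; VV[1]=max(VV[1],msg_vec) then VV[1][1]++ -> VV[1]=[7, 4, 3]
Event 7 stamp: [0, 0, 4]
Event 8 stamp: [6, 2, 3]
[0, 0, 4] <= [6, 2, 3]? False. Equal? False. Happens-before: False

Answer: no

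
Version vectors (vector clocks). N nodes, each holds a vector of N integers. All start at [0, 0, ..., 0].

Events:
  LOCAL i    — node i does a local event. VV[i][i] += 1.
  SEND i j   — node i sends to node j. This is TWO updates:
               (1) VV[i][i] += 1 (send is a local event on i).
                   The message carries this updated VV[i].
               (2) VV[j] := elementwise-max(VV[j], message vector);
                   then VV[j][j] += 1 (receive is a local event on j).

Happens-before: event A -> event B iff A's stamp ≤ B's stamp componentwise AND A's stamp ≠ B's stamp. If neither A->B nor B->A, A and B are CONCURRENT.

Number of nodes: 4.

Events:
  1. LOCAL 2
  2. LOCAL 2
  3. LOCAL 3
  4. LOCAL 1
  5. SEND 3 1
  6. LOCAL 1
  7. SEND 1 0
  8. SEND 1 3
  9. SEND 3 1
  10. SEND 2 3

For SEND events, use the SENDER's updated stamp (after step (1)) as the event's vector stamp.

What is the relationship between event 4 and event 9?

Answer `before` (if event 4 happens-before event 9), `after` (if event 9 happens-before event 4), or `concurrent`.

Answer: before

Derivation:
Initial: VV[0]=[0, 0, 0, 0]
Initial: VV[1]=[0, 0, 0, 0]
Initial: VV[2]=[0, 0, 0, 0]
Initial: VV[3]=[0, 0, 0, 0]
Event 1: LOCAL 2: VV[2][2]++ -> VV[2]=[0, 0, 1, 0]
Event 2: LOCAL 2: VV[2][2]++ -> VV[2]=[0, 0, 2, 0]
Event 3: LOCAL 3: VV[3][3]++ -> VV[3]=[0, 0, 0, 1]
Event 4: LOCAL 1: VV[1][1]++ -> VV[1]=[0, 1, 0, 0]
Event 5: SEND 3->1: VV[3][3]++ -> VV[3]=[0, 0, 0, 2], msg_vec=[0, 0, 0, 2]; VV[1]=max(VV[1],msg_vec) then VV[1][1]++ -> VV[1]=[0, 2, 0, 2]
Event 6: LOCAL 1: VV[1][1]++ -> VV[1]=[0, 3, 0, 2]
Event 7: SEND 1->0: VV[1][1]++ -> VV[1]=[0, 4, 0, 2], msg_vec=[0, 4, 0, 2]; VV[0]=max(VV[0],msg_vec) then VV[0][0]++ -> VV[0]=[1, 4, 0, 2]
Event 8: SEND 1->3: VV[1][1]++ -> VV[1]=[0, 5, 0, 2], msg_vec=[0, 5, 0, 2]; VV[3]=max(VV[3],msg_vec) then VV[3][3]++ -> VV[3]=[0, 5, 0, 3]
Event 9: SEND 3->1: VV[3][3]++ -> VV[3]=[0, 5, 0, 4], msg_vec=[0, 5, 0, 4]; VV[1]=max(VV[1],msg_vec) then VV[1][1]++ -> VV[1]=[0, 6, 0, 4]
Event 10: SEND 2->3: VV[2][2]++ -> VV[2]=[0, 0, 3, 0], msg_vec=[0, 0, 3, 0]; VV[3]=max(VV[3],msg_vec) then VV[3][3]++ -> VV[3]=[0, 5, 3, 5]
Event 4 stamp: [0, 1, 0, 0]
Event 9 stamp: [0, 5, 0, 4]
[0, 1, 0, 0] <= [0, 5, 0, 4]? True
[0, 5, 0, 4] <= [0, 1, 0, 0]? False
Relation: before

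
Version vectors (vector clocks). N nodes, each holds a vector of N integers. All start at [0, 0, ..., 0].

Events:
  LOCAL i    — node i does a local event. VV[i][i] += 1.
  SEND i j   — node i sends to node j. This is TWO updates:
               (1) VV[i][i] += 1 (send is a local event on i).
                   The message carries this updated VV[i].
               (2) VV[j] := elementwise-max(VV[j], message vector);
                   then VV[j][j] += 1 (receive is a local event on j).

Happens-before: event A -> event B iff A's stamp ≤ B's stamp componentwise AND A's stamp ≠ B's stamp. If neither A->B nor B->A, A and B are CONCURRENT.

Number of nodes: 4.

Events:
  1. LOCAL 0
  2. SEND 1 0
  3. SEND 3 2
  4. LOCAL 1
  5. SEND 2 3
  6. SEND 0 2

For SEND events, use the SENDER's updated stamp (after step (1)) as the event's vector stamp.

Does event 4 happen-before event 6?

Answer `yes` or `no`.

Answer: no

Derivation:
Initial: VV[0]=[0, 0, 0, 0]
Initial: VV[1]=[0, 0, 0, 0]
Initial: VV[2]=[0, 0, 0, 0]
Initial: VV[3]=[0, 0, 0, 0]
Event 1: LOCAL 0: VV[0][0]++ -> VV[0]=[1, 0, 0, 0]
Event 2: SEND 1->0: VV[1][1]++ -> VV[1]=[0, 1, 0, 0], msg_vec=[0, 1, 0, 0]; VV[0]=max(VV[0],msg_vec) then VV[0][0]++ -> VV[0]=[2, 1, 0, 0]
Event 3: SEND 3->2: VV[3][3]++ -> VV[3]=[0, 0, 0, 1], msg_vec=[0, 0, 0, 1]; VV[2]=max(VV[2],msg_vec) then VV[2][2]++ -> VV[2]=[0, 0, 1, 1]
Event 4: LOCAL 1: VV[1][1]++ -> VV[1]=[0, 2, 0, 0]
Event 5: SEND 2->3: VV[2][2]++ -> VV[2]=[0, 0, 2, 1], msg_vec=[0, 0, 2, 1]; VV[3]=max(VV[3],msg_vec) then VV[3][3]++ -> VV[3]=[0, 0, 2, 2]
Event 6: SEND 0->2: VV[0][0]++ -> VV[0]=[3, 1, 0, 0], msg_vec=[3, 1, 0, 0]; VV[2]=max(VV[2],msg_vec) then VV[2][2]++ -> VV[2]=[3, 1, 3, 1]
Event 4 stamp: [0, 2, 0, 0]
Event 6 stamp: [3, 1, 0, 0]
[0, 2, 0, 0] <= [3, 1, 0, 0]? False. Equal? False. Happens-before: False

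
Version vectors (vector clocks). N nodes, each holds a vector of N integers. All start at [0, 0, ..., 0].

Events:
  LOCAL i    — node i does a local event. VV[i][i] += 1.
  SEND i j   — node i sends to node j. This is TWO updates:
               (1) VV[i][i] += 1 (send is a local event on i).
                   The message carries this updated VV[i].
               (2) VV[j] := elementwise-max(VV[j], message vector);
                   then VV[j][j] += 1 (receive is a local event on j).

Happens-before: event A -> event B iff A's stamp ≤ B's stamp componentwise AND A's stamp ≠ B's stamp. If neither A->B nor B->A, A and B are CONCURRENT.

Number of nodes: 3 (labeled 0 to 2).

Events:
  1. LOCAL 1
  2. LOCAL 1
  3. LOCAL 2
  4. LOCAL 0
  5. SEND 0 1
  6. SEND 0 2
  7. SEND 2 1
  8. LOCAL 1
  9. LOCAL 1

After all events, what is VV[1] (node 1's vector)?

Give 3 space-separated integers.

Answer: 3 6 3

Derivation:
Initial: VV[0]=[0, 0, 0]
Initial: VV[1]=[0, 0, 0]
Initial: VV[2]=[0, 0, 0]
Event 1: LOCAL 1: VV[1][1]++ -> VV[1]=[0, 1, 0]
Event 2: LOCAL 1: VV[1][1]++ -> VV[1]=[0, 2, 0]
Event 3: LOCAL 2: VV[2][2]++ -> VV[2]=[0, 0, 1]
Event 4: LOCAL 0: VV[0][0]++ -> VV[0]=[1, 0, 0]
Event 5: SEND 0->1: VV[0][0]++ -> VV[0]=[2, 0, 0], msg_vec=[2, 0, 0]; VV[1]=max(VV[1],msg_vec) then VV[1][1]++ -> VV[1]=[2, 3, 0]
Event 6: SEND 0->2: VV[0][0]++ -> VV[0]=[3, 0, 0], msg_vec=[3, 0, 0]; VV[2]=max(VV[2],msg_vec) then VV[2][2]++ -> VV[2]=[3, 0, 2]
Event 7: SEND 2->1: VV[2][2]++ -> VV[2]=[3, 0, 3], msg_vec=[3, 0, 3]; VV[1]=max(VV[1],msg_vec) then VV[1][1]++ -> VV[1]=[3, 4, 3]
Event 8: LOCAL 1: VV[1][1]++ -> VV[1]=[3, 5, 3]
Event 9: LOCAL 1: VV[1][1]++ -> VV[1]=[3, 6, 3]
Final vectors: VV[0]=[3, 0, 0]; VV[1]=[3, 6, 3]; VV[2]=[3, 0, 3]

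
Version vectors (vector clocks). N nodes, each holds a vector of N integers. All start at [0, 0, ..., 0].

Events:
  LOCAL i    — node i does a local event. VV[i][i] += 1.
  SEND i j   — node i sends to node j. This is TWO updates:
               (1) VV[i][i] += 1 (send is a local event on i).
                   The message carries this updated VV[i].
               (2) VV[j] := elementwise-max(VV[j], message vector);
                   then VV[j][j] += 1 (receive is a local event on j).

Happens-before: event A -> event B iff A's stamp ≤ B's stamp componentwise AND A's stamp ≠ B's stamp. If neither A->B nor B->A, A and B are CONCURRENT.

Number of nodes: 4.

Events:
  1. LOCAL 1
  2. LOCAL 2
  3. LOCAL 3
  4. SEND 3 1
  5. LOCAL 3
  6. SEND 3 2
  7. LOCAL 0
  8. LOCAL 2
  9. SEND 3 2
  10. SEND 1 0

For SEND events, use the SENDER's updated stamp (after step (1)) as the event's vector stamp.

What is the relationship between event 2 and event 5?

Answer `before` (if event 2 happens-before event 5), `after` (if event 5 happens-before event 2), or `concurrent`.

Initial: VV[0]=[0, 0, 0, 0]
Initial: VV[1]=[0, 0, 0, 0]
Initial: VV[2]=[0, 0, 0, 0]
Initial: VV[3]=[0, 0, 0, 0]
Event 1: LOCAL 1: VV[1][1]++ -> VV[1]=[0, 1, 0, 0]
Event 2: LOCAL 2: VV[2][2]++ -> VV[2]=[0, 0, 1, 0]
Event 3: LOCAL 3: VV[3][3]++ -> VV[3]=[0, 0, 0, 1]
Event 4: SEND 3->1: VV[3][3]++ -> VV[3]=[0, 0, 0, 2], msg_vec=[0, 0, 0, 2]; VV[1]=max(VV[1],msg_vec) then VV[1][1]++ -> VV[1]=[0, 2, 0, 2]
Event 5: LOCAL 3: VV[3][3]++ -> VV[3]=[0, 0, 0, 3]
Event 6: SEND 3->2: VV[3][3]++ -> VV[3]=[0, 0, 0, 4], msg_vec=[0, 0, 0, 4]; VV[2]=max(VV[2],msg_vec) then VV[2][2]++ -> VV[2]=[0, 0, 2, 4]
Event 7: LOCAL 0: VV[0][0]++ -> VV[0]=[1, 0, 0, 0]
Event 8: LOCAL 2: VV[2][2]++ -> VV[2]=[0, 0, 3, 4]
Event 9: SEND 3->2: VV[3][3]++ -> VV[3]=[0, 0, 0, 5], msg_vec=[0, 0, 0, 5]; VV[2]=max(VV[2],msg_vec) then VV[2][2]++ -> VV[2]=[0, 0, 4, 5]
Event 10: SEND 1->0: VV[1][1]++ -> VV[1]=[0, 3, 0, 2], msg_vec=[0, 3, 0, 2]; VV[0]=max(VV[0],msg_vec) then VV[0][0]++ -> VV[0]=[2, 3, 0, 2]
Event 2 stamp: [0, 0, 1, 0]
Event 5 stamp: [0, 0, 0, 3]
[0, 0, 1, 0] <= [0, 0, 0, 3]? False
[0, 0, 0, 3] <= [0, 0, 1, 0]? False
Relation: concurrent

Answer: concurrent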